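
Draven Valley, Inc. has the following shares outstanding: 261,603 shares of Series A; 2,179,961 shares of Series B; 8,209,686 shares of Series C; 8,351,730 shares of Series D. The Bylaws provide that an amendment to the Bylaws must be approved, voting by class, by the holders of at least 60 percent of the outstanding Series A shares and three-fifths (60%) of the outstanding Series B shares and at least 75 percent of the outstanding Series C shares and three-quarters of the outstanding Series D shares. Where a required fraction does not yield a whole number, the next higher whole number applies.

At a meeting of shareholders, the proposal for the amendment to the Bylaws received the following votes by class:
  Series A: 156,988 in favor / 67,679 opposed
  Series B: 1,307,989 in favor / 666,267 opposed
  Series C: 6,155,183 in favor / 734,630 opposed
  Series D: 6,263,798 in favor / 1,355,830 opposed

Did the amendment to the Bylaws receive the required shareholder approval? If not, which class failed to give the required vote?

Not approved — the Series C shares did not give the required vote.

Series A: 3/5 of 261603 = 156961.80, rounded up to 156962; 156,962 required, 156,988 in favor — approved.
Series B: 3/5 of 2179961 = 1307976.60, rounded up to 1307977; 1,307,977 required, 1,307,989 in favor — approved.
Series C: 3/4 of 8209686 = 6157264.50, rounded up to 6157265; 6,157,265 required, 6,155,183 in favor — not approved.
Series D: 3/4 of 8351730 = 6263797.50, rounded up to 6263798; 6,263,798 required, 6,263,798 in favor — approved.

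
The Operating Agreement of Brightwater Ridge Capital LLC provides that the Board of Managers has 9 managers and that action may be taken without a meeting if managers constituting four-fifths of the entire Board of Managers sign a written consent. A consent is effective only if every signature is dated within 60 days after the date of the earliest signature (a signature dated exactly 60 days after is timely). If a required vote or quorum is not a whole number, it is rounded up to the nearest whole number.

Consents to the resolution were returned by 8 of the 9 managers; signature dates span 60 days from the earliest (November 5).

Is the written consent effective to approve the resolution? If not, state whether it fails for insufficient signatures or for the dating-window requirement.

Signatures required: four-fifths of 9 — 4/5 of 9 = 7.20, rounded up to 8, so 8 needed; 8 signed. Sufficient.
Dating window: the latest signature is 60 days after the earliest; the limit is 60 days. Within the window.

Effective — both the signature and dating-window requirements are satisfied.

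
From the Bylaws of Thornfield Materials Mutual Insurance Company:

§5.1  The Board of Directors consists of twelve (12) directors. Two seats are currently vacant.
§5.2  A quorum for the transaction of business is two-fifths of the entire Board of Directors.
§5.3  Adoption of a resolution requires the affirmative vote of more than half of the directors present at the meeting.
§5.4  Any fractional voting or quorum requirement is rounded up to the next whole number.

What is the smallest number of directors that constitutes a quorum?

2/5 of 12 = 4.80, rounded up to 5.

5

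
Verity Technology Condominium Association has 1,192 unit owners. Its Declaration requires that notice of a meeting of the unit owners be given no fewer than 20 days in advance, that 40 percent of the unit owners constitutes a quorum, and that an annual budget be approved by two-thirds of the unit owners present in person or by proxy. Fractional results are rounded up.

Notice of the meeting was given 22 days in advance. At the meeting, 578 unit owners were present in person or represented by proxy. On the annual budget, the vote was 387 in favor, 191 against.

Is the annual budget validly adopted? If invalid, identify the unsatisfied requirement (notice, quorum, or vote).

Valid — all requirements satisfied.

Notice: 22 days given; 20 required. Satisfied.
Quorum: 40% of 1,192 = 476.80, rounded up to 477; 578 present. Satisfied.
Vote: requires two-thirds of those present (578); 2/3 of 578 = 385.33, rounded up to 386, so 386 needed; 387 in favor. Satisfied.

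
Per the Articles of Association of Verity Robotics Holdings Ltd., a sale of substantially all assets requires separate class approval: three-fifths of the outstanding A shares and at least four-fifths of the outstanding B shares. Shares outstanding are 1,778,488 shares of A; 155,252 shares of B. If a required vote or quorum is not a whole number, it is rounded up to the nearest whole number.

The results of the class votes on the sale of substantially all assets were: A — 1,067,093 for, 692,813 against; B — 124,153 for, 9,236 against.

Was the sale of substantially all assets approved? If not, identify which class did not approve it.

A: 3/5 of 1778488 = 1067092.80, rounded up to 1067093; 1,067,093 required, 1,067,093 in favor — approved.
B: 4/5 of 155252 = 124201.60, rounded up to 124202; 124,202 required, 124,153 in favor — not approved.

Not approved — the B shares did not give the required vote.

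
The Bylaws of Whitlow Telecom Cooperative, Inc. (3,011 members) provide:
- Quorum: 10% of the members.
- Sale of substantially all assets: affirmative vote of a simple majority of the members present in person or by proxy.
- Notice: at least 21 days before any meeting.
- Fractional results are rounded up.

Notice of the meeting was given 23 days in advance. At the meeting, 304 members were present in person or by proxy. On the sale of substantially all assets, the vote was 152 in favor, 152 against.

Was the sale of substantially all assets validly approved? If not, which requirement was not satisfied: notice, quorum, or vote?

Notice: 23 days given; 21 required. Satisfied.
Quorum: 10% of 3,011 = 301.10, rounded up to 302; 304 present. Satisfied.
Vote: requires a majority of those present (304); a majority of 304 is 153, so 153 needed; 152 in favor. Not satisfied.

Invalid — vote requirement not satisfied.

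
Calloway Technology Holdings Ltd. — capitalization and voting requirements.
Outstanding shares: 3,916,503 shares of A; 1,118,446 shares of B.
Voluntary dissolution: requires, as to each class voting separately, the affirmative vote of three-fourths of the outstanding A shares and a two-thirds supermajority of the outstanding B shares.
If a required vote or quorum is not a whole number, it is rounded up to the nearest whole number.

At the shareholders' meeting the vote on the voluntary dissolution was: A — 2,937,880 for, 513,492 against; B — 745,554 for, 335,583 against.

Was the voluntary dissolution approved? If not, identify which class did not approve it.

A: 3/4 of 3916503 = 2937377.25, rounded up to 2937378; 2,937,378 required, 2,937,880 in favor — approved.
B: 2/3 of 1118446 = 745630.67, rounded up to 745631; 745,631 required, 745,554 in favor — not approved.

Not approved — the B shares did not give the required vote.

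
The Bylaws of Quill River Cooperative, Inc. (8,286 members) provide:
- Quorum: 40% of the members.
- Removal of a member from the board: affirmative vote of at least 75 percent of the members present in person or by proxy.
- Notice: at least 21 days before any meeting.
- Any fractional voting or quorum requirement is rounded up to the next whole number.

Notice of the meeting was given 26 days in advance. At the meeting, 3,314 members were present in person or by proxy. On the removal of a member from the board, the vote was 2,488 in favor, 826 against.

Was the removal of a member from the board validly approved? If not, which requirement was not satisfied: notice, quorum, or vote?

Invalid — quorum requirement not satisfied.

Notice: 26 days given; 21 required. Satisfied.
Quorum: 40% of 8,286 = 3,314.40, rounded up to 3,315; 3,314 present. Not satisfied.
Vote: requires three-fourths of those present (3,314); 3/4 of 3314 = 2485.50, rounded up to 2486, so 2,486 needed; 2,488 in favor. Satisfied.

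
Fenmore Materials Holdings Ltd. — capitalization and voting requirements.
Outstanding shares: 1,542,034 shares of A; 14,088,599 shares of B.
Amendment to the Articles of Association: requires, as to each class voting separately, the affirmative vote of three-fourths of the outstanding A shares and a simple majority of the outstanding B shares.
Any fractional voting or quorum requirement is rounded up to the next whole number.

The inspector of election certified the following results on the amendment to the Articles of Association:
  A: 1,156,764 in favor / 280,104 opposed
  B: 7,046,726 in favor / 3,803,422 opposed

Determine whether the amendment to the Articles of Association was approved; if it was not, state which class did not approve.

Approved — every class gave the required vote.

A: 3/4 of 1542034 = 1156525.50, rounded up to 1156526; 1,156,526 required, 1,156,764 in favor — approved.
B: a majority of 14088599 is 7044300; 7,044,300 required, 7,046,726 in favor — approved.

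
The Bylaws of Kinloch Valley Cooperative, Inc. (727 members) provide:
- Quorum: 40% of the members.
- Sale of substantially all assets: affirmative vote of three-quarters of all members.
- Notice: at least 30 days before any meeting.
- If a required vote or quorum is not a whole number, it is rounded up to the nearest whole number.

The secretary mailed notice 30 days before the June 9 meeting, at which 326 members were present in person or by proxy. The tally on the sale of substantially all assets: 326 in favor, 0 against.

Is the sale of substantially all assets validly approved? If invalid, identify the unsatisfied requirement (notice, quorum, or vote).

Notice: 30 days given; 30 required. Satisfied.
Quorum: 40% of 727 = 290.80, rounded up to 291; 326 present. Satisfied.
Vote: requires three-fourths of all members (727); 3/4 of 727 = 545.25, rounded up to 546, so 546 needed; 326 in favor. Not satisfied.

Invalid — vote requirement not satisfied.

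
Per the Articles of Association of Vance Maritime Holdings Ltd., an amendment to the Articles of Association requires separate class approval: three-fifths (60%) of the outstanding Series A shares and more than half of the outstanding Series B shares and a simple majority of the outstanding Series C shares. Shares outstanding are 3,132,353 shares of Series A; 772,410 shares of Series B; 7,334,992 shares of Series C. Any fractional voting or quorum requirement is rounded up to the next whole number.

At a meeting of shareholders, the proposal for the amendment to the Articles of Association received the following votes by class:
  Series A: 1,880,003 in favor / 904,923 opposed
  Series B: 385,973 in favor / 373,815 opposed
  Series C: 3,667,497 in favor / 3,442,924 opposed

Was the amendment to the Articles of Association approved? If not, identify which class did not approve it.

Series A: 3/5 of 3132353 = 1879411.80, rounded up to 1879412; 1,879,412 required, 1,880,003 in favor — approved.
Series B: a majority of 772410 is 386206; 386,206 required, 385,973 in favor — not approved.
Series C: a majority of 7334992 is 3667497; 3,667,497 required, 3,667,497 in favor — approved.

Not approved — the Series B shares did not give the required vote.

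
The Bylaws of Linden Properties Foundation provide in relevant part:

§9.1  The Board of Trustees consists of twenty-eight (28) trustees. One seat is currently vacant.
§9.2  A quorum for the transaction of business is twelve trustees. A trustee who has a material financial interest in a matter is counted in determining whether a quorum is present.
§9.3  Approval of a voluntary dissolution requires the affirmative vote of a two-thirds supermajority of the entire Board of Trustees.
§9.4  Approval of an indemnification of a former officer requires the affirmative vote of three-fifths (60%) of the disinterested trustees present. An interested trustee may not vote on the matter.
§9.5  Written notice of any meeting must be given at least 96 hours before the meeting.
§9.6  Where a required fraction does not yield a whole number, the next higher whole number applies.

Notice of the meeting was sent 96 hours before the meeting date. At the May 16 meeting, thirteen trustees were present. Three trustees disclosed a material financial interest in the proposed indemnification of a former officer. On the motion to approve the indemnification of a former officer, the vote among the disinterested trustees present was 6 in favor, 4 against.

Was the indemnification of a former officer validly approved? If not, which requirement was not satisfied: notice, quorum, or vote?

Valid — all requirements satisfied.

Notice: 96 hours given; 96 required (96 ≥ 96). Satisfied.
Quorum: 13 present (interested trustees count toward quorum); quorum is 12. Satisfied.
Vote: the indemnification of a former officer requires three-fifths of the disinterested trustees present (13 − 3 = 10). 3/5 of 10 = 6, so 6 affirmative votes are needed; 6 voted in favor. Satisfied.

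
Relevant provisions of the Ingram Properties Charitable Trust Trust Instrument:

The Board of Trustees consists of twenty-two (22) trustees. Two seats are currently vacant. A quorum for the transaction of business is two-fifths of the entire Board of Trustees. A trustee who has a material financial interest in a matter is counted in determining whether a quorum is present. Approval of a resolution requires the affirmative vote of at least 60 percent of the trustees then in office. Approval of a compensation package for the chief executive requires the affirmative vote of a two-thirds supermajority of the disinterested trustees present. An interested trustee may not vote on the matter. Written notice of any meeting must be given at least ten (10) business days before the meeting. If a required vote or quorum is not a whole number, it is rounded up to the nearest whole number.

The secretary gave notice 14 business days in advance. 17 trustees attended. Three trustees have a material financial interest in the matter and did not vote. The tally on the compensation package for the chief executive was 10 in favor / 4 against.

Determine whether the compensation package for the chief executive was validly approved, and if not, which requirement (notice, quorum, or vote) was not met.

Notice: 14 business days given; 10 required (14 ≥ 10). Satisfied.
Quorum: 17 present (interested trustees count toward quorum); quorum is 9. Satisfied.
Vote: the compensation package for the chief executive requires two-thirds of the disinterested trustees present (17 − 3 = 14). 2/3 of 14 = 9.33, rounded up to 10, so 10 affirmative votes are needed; 10 voted in favor. Satisfied.

Valid — all requirements satisfied.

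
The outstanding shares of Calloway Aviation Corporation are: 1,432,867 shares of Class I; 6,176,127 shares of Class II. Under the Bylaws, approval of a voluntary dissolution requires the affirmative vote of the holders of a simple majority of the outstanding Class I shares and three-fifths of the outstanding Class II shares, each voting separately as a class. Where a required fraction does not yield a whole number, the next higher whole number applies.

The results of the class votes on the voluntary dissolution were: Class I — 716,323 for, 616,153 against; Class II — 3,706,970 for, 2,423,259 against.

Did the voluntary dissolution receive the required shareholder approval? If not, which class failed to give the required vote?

Not approved — the Class I shares did not give the required vote.

Class I: a majority of 1432867 is 716434; 716,434 required, 716,323 in favor — not approved.
Class II: 3/5 of 6176127 = 3705676.20, rounded up to 3705677; 3,705,677 required, 3,706,970 in favor — approved.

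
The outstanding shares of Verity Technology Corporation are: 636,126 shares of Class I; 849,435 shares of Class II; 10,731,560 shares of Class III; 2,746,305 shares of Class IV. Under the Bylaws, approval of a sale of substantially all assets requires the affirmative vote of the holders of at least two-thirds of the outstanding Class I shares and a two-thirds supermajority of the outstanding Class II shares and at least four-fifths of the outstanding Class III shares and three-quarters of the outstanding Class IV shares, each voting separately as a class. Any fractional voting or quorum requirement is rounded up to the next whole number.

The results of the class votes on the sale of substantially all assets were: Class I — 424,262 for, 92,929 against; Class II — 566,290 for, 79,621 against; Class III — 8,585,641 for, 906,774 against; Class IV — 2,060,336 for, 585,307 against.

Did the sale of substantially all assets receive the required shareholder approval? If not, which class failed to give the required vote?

Class I: 2/3 of 636126 = 424084; 424,084 required, 424,262 in favor — approved.
Class II: 2/3 of 849435 = 566290; 566,290 required, 566,290 in favor — approved.
Class III: 4/5 of 10731560 = 8585248; 8,585,248 required, 8,585,641 in favor — approved.
Class IV: 3/4 of 2746305 = 2059728.75, rounded up to 2059729; 2,059,729 required, 2,060,336 in favor — approved.

Approved — every class gave the required vote.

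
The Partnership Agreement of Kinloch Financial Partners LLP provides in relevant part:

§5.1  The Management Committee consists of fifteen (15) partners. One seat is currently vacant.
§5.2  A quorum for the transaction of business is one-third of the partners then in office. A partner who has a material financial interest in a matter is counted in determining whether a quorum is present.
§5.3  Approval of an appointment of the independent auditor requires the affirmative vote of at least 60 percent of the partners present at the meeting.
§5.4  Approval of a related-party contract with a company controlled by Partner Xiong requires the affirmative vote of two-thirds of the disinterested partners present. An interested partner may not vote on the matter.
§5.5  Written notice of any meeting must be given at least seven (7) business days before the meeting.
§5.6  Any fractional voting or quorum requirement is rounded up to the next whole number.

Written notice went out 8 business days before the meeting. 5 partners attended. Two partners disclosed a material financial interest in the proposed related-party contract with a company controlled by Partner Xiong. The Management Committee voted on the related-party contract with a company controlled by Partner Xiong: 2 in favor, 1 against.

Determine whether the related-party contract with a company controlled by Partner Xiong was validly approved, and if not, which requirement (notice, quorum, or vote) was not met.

Valid — all requirements satisfied.

Notice: 8 business days given; 7 required (8 ≥ 7). Satisfied.
Quorum: 5 present (interested partners count toward quorum); quorum is 5. Satisfied.
Vote: the related-party contract with a company controlled by Partner Xiong requires two-thirds of the disinterested partners present (5 − 2 = 3). 2/3 of 3 = 2, so 2 affirmative votes are needed; 2 voted in favor. Satisfied.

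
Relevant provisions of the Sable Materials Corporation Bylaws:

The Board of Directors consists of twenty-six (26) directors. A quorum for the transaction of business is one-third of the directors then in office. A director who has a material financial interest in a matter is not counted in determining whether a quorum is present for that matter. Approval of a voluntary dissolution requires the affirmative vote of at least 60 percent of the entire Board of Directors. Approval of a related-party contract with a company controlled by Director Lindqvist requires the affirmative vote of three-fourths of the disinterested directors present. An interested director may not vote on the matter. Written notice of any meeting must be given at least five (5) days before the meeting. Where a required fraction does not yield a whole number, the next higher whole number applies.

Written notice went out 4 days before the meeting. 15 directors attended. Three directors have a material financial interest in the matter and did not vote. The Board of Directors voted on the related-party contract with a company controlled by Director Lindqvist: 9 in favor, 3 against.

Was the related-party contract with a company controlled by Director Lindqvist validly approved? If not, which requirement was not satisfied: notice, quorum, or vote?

Notice: 4 days given; 5 required (4 < 5). Not satisfied.
Quorum: 15 present, but the 3 interested directors do not count, leaving 12. Quorum is 9. Satisfied.
Vote: the related-party contract with a company controlled by Director Lindqvist requires three-fourths of the disinterested directors present (15 − 3 = 12). 3/4 of 12 = 9, so 9 affirmative votes are needed; 9 voted in favor. Satisfied.

Invalid — notice requirement not satisfied.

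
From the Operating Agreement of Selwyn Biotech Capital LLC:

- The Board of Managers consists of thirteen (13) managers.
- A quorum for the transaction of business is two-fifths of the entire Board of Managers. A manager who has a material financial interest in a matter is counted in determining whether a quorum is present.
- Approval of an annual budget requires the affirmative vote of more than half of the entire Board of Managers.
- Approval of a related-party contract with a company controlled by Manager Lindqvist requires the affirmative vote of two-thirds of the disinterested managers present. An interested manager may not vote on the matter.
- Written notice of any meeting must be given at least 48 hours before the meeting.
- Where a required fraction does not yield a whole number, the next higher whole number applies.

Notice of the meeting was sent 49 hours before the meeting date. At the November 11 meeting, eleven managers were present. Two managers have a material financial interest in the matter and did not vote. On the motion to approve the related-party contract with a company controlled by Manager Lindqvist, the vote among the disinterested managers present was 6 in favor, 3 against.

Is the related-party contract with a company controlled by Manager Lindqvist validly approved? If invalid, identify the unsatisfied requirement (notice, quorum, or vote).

Notice: 49 hours given; 48 required (49 ≥ 48). Satisfied.
Quorum: 11 present (interested managers count toward quorum); quorum is 6. Satisfied.
Vote: the related-party contract with a company controlled by Manager Lindqvist requires two-thirds of the disinterested managers present (11 − 2 = 9). 2/3 of 9 = 6, so 6 affirmative votes are needed; 6 voted in favor. Satisfied.

Valid — all requirements satisfied.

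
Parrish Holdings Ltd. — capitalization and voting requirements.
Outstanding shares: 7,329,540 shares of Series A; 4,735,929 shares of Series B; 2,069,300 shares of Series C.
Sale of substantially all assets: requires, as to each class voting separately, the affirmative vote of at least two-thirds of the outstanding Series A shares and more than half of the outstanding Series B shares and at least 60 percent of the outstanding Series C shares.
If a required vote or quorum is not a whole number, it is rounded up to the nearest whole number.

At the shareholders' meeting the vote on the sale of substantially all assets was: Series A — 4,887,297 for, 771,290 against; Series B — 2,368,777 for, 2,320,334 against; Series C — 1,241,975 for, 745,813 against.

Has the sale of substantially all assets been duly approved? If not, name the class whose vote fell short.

Approved — every class gave the required vote.

Series A: 2/3 of 7329540 = 4886360; 4,886,360 required, 4,887,297 in favor — approved.
Series B: a majority of 4735929 is 2367965; 2,367,965 required, 2,368,777 in favor — approved.
Series C: 3/5 of 2069300 = 1241580; 1,241,580 required, 1,241,975 in favor — approved.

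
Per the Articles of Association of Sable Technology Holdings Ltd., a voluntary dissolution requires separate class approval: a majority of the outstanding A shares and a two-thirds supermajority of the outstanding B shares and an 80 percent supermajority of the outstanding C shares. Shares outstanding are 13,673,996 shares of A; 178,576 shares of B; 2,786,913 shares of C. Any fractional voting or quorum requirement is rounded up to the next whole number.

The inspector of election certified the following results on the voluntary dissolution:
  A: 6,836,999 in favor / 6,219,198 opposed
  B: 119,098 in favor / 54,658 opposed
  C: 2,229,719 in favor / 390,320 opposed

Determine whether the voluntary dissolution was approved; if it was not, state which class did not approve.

Approved — every class gave the required vote.

A: a majority of 13673996 is 6836999; 6,836,999 required, 6,836,999 in favor — approved.
B: 2/3 of 178576 = 119050.67, rounded up to 119051; 119,051 required, 119,098 in favor — approved.
C: 4/5 of 2786913 = 2229530.40, rounded up to 2229531; 2,229,531 required, 2,229,719 in favor — approved.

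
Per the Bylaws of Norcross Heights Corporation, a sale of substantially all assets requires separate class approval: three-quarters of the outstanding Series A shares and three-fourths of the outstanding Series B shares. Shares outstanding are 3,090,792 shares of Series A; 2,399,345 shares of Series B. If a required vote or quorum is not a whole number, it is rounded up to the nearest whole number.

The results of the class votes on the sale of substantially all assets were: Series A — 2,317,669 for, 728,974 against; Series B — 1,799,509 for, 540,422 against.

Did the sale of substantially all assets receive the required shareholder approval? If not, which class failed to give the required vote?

Series A: 3/4 of 3090792 = 2318094; 2,318,094 required, 2,317,669 in favor — not approved.
Series B: 3/4 of 2399345 = 1799508.75, rounded up to 1799509; 1,799,509 required, 1,799,509 in favor — approved.

Not approved — the Series A shares did not give the required vote.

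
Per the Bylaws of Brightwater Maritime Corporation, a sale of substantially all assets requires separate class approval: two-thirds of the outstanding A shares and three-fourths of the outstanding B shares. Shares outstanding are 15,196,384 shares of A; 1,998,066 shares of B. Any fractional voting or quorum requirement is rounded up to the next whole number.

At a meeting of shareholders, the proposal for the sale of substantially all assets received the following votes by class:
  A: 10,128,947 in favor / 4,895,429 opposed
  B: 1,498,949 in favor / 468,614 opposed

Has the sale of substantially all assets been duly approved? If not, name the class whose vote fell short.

A: 2/3 of 15196384 = 10130922.67, rounded up to 10130923; 10,130,923 required, 10,128,947 in favor — not approved.
B: 3/4 of 1998066 = 1498549.50, rounded up to 1498550; 1,498,550 required, 1,498,949 in favor — approved.

Not approved — the A shares did not give the required vote.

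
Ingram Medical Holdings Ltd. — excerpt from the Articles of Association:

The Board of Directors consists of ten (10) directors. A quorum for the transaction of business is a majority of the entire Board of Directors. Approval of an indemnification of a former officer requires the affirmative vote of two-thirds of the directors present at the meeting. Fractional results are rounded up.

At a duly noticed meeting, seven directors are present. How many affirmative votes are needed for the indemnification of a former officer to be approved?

5

The indemnification of a former officer requires two-thirds of the directors present (7).
2/3 of 7 = 4.67, rounded up to 5.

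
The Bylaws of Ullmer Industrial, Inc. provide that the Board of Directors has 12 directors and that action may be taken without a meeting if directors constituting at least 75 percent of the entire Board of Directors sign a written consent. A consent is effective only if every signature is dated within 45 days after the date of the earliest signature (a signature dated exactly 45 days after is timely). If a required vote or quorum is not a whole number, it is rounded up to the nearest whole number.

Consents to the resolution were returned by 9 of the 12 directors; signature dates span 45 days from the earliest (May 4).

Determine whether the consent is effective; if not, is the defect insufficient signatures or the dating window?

Effective — both the signature and dating-window requirements are satisfied.

Signatures required: at least 75 percent of 12 — 3/4 of 12 = 9, so 9 needed; 9 signed. Sufficient.
Dating window: the latest signature is 45 days after the earliest; the limit is 45 days. Within the window.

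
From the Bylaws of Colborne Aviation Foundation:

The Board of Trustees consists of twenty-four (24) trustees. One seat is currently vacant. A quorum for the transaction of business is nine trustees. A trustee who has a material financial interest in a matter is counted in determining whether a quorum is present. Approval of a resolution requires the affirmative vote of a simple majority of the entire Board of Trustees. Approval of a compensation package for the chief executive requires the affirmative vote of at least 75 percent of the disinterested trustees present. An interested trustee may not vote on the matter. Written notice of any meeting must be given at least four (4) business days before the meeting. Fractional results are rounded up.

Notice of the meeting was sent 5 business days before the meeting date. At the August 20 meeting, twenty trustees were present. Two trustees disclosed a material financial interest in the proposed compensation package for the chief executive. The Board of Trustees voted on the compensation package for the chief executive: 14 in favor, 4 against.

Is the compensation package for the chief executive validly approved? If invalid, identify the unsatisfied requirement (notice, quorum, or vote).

Notice: 5 business days given; 4 required (5 ≥ 4). Satisfied.
Quorum: 20 present (interested trustees count toward quorum); quorum is 9. Satisfied.
Vote: the compensation package for the chief executive requires three-fourths of the disinterested trustees present (20 − 2 = 18). 3/4 of 18 = 13.50, rounded up to 14, so 14 affirmative votes are needed; 14 voted in favor. Satisfied.

Valid — all requirements satisfied.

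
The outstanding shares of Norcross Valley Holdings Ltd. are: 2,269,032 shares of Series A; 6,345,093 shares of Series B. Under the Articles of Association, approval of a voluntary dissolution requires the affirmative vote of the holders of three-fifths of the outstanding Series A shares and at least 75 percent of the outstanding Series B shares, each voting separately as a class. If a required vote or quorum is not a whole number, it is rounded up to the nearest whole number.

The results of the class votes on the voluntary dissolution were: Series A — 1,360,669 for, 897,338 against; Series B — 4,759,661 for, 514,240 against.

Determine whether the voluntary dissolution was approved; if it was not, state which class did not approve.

Not approved — the Series A shares did not give the required vote.

Series A: 3/5 of 2269032 = 1361419.20, rounded up to 1361420; 1,361,420 required, 1,360,669 in favor — not approved.
Series B: 3/4 of 6345093 = 4758819.75, rounded up to 4758820; 4,758,820 required, 4,759,661 in favor — approved.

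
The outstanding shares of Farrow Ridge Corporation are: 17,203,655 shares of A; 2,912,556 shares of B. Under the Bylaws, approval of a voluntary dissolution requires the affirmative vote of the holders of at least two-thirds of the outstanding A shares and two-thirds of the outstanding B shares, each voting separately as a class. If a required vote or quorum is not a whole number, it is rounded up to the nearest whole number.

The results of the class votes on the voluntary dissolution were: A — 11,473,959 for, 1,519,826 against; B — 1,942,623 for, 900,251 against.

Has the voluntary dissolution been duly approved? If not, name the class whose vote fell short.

A: 2/3 of 17203655 = 11469103.33, rounded up to 11469104; 11,469,104 required, 11,473,959 in favor — approved.
B: 2/3 of 2912556 = 1941704; 1,941,704 required, 1,942,623 in favor — approved.

Approved — every class gave the required vote.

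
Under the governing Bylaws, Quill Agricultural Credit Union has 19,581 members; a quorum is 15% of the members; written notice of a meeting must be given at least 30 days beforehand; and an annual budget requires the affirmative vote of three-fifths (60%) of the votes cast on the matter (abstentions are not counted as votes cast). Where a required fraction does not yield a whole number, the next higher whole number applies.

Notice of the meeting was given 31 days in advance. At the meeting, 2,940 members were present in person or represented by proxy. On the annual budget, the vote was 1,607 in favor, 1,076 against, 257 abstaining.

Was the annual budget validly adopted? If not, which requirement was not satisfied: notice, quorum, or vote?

Notice: 31 days given; 30 required. Satisfied.
Quorum: 15% of 19,581 = 2,937.15, rounded up to 2,938; 2,940 present. Satisfied.
Vote: requires three-fifths of the votes cast (2,940 − 257 abstaining = 2,683); 3/5 of 2683 = 1609.80, rounded up to 1610, so 1,610 needed; 1,607 in favor. Not satisfied.

Invalid — vote requirement not satisfied.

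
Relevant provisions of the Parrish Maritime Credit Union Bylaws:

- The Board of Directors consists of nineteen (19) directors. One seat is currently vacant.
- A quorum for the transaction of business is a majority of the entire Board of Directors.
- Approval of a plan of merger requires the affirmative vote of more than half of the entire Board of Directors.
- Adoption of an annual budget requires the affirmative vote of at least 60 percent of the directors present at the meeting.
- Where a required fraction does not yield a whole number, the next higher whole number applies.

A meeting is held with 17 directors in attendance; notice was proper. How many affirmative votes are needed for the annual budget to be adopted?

11

The annual budget requires three-fifths of the directors present (17).
3/5 of 17 = 10.20, rounded up to 11.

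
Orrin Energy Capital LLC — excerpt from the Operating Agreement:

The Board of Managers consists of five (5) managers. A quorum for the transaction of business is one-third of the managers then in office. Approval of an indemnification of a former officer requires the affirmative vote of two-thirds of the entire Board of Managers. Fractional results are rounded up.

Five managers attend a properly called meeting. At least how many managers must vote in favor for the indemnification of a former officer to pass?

The indemnification of a former officer requires two-thirds of the entire Board of Managers (5).
2/3 of 5 = 3.33, rounded up to 4.

4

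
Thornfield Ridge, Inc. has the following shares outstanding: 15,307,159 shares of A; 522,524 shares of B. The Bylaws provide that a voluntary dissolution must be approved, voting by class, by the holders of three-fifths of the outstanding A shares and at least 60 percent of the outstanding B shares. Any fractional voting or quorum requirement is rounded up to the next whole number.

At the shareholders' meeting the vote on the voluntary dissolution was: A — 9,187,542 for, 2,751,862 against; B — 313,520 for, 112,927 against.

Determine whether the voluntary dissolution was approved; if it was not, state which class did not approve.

Approved — every class gave the required vote.

A: 3/5 of 15307159 = 9184295.40, rounded up to 9184296; 9,184,296 required, 9,187,542 in favor — approved.
B: 3/5 of 522524 = 313514.40, rounded up to 313515; 313,515 required, 313,520 in favor — approved.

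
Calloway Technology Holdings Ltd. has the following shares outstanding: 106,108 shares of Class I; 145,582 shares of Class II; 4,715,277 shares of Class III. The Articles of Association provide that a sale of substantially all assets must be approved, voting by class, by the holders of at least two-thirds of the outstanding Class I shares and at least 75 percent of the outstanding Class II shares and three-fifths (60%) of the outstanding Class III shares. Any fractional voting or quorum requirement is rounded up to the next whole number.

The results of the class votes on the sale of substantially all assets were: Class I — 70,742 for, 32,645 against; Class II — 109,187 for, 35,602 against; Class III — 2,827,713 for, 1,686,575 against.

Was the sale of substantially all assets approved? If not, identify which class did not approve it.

Class I: 2/3 of 106108 = 70738.67, rounded up to 70739; 70,739 required, 70,742 in favor — approved.
Class II: 3/4 of 145582 = 109186.50, rounded up to 109187; 109,187 required, 109,187 in favor — approved.
Class III: 3/5 of 4715277 = 2829166.20, rounded up to 2829167; 2,829,167 required, 2,827,713 in favor — not approved.

Not approved — the Class III shares did not give the required vote.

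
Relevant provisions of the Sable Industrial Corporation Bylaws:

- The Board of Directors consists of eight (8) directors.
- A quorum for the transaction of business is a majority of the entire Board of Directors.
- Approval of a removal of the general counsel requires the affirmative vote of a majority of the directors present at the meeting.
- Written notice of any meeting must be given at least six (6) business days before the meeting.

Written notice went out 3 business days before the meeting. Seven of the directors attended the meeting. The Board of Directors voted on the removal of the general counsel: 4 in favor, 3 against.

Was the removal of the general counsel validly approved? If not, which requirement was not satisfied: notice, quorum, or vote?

Invalid — notice requirement not satisfied.

Notice: 3 business days given; 6 required (3 < 6). Not satisfied.
Quorum: 7 present; quorum is 5. Satisfied.
Vote: the removal of the general counsel requires a majority of the directors present (7). A majority of 7 is 4, so 4 affirmative votes are needed; 4 voted in favor. Satisfied.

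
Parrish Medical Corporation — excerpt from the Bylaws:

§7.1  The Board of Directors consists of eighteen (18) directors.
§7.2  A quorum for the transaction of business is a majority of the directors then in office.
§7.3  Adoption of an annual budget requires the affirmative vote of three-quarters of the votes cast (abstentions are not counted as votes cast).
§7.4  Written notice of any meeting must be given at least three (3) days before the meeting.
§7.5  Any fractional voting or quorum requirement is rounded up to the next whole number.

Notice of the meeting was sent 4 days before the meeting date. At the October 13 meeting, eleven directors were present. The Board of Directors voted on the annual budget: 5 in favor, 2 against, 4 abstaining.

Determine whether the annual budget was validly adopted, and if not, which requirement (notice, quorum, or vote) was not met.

Notice: 4 days given; 3 required (4 ≥ 3). Satisfied.
Quorum: 11 present; quorum is 10. Satisfied.
Vote: the annual budget requires three-fourths of the votes cast (11 present − 4 abstaining = 7). 3/4 of 7 = 5.25, rounded up to 6, so 6 affirmative votes are needed; 5 voted in favor. Not satisfied.

Invalid — vote requirement not satisfied.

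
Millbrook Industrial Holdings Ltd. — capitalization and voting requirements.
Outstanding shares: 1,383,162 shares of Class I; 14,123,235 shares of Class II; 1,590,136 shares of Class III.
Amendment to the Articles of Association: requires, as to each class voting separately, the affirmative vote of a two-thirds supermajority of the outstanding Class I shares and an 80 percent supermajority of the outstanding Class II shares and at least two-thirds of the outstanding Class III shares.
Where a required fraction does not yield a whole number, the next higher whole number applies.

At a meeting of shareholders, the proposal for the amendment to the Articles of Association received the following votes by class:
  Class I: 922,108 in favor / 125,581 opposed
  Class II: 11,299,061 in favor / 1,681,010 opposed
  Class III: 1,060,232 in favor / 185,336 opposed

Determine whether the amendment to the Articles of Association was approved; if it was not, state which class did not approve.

Approved — every class gave the required vote.

Class I: 2/3 of 1383162 = 922108; 922,108 required, 922,108 in favor — approved.
Class II: 4/5 of 14123235 = 11298588; 11,298,588 required, 11,299,061 in favor — approved.
Class III: 2/3 of 1590136 = 1060090.67, rounded up to 1060091; 1,060,091 required, 1,060,232 in favor — approved.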